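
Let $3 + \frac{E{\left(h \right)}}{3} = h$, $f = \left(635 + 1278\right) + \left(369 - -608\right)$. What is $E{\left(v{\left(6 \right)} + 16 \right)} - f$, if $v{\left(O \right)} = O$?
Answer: $-2833$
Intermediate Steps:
$f = 2890$ ($f = 1913 + \left(369 + 608\right) = 1913 + 977 = 2890$)
$E{\left(h \right)} = -9 + 3 h$
$E{\left(v{\left(6 \right)} + 16 \right)} - f = \left(-9 + 3 \left(6 + 16\right)\right) - 2890 = \left(-9 + 3 \cdot 22\right) - 2890 = \left(-9 + 66\right) - 2890 = 57 - 2890 = -2833$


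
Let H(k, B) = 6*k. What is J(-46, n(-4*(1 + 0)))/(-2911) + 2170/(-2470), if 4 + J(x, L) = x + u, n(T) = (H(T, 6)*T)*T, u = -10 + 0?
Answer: -616867/719017 ≈ -0.85793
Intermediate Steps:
u = -10
n(T) = 6*T³ (n(T) = ((6*T)*T)*T = (6*T²)*T = 6*T³)
J(x, L) = -14 + x (J(x, L) = -4 + (x - 10) = -4 + (-10 + x) = -14 + x)
J(-46, n(-4*(1 + 0)))/(-2911) + 2170/(-2470) = (-14 - 46)/(-2911) + 2170/(-2470) = -60*(-1/2911) + 2170*(-1/2470) = 60/2911 - 217/247 = -616867/719017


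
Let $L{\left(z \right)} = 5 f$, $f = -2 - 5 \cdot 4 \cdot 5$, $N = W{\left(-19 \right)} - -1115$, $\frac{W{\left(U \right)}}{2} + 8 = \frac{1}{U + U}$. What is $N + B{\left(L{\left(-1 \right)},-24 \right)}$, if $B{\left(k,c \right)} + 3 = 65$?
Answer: $\frac{22058}{19} \approx 1160.9$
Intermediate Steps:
$W{\left(U \right)} = -16 + \frac{1}{U}$ ($W{\left(U \right)} = -16 + \frac{2}{U + U} = -16 + \frac{2}{2 U} = -16 + 2 \frac{1}{2 U} = -16 + \frac{1}{U}$)
$N = \frac{20880}{19}$ ($N = \left(-16 + \frac{1}{-19}\right) - -1115 = \left(-16 - \frac{1}{19}\right) + 1115 = - \frac{305}{19} + 1115 = \frac{20880}{19} \approx 1098.9$)
$f = -102$ ($f = -2 - 100 = -102$)
$L{\left(z \right)} = -510$ ($L{\left(z \right)} = 5 \left(-102\right) = -510$)
$B{\left(k,c \right)} = 62$ ($B{\left(k,c \right)} = -3 + 65 = 62$)
$N + B{\left(L{\left(-1 \right)},-24 \right)} = \frac{20880}{19} + 62 = \frac{22058}{19}$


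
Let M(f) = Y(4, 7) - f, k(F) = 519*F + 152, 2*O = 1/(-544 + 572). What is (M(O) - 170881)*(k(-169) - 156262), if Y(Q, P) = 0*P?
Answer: 2333205316677/56 ≈ 4.1664e+10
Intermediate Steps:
Y(Q, P) = 0
O = 1/56 (O = 1/(2*(-544 + 572)) = (½)/28 = (½)*(1/28) = 1/56 ≈ 0.017857)
k(F) = 152 + 519*F
M(f) = -f (M(f) = 0 - f = -f)
(M(O) - 170881)*(k(-169) - 156262) = (-1*1/56 - 170881)*((152 + 519*(-169)) - 156262) = (-1/56 - 170881)*((152 - 87711) - 156262) = -9569337*(-87559 - 156262)/56 = -9569337/56*(-243821) = 2333205316677/56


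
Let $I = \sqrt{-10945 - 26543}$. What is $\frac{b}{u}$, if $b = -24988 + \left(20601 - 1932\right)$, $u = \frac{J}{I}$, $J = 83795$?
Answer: $- \frac{25276 i \sqrt{2343}}{83795} \approx - 14.601 i$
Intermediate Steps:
$I = 4 i \sqrt{2343}$ ($I = \sqrt{-37488} = 4 i \sqrt{2343} \approx 193.62 i$)
$u = - \frac{83795 i \sqrt{2343}}{9372}$ ($u = \frac{83795}{4 i \sqrt{2343}} = 83795 \left(- \frac{i \sqrt{2343}}{9372}\right) = - \frac{83795 i \sqrt{2343}}{9372} \approx - 432.78 i$)
$b = -6319$ ($b = -24988 + 18669 = -6319$)
$\frac{b}{u} = - \frac{6319}{\left(- \frac{83795}{9372}\right) i \sqrt{2343}} = - 6319 \frac{4 i \sqrt{2343}}{83795} = - \frac{25276 i \sqrt{2343}}{83795}$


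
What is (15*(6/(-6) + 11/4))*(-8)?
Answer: -210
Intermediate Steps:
(15*(6/(-6) + 11/4))*(-8) = (15*(6*(-1/6) + 11*(1/4)))*(-8) = (15*(-1 + 11/4))*(-8) = (15*(7/4))*(-8) = (105/4)*(-8) = -210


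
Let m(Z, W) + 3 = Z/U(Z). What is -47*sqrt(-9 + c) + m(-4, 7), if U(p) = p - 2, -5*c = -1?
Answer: -7/3 - 94*I*sqrt(55)/5 ≈ -2.3333 - 139.42*I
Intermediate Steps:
c = 1/5 (c = -1/5*(-1) = 1/5 ≈ 0.20000)
U(p) = -2 + p
m(Z, W) = -3 + Z/(-2 + Z)
-47*sqrt(-9 + c) + m(-4, 7) = -47*sqrt(-9 + 1/5) + 2*(3 - 1*(-4))/(-2 - 4) = -94*I*sqrt(55)/5 + 2*(3 + 4)/(-6) = -94*I*sqrt(55)/5 + 2*(-1/6)*7 = -94*I*sqrt(55)/5 - 7/3 = -7/3 - 94*I*sqrt(55)/5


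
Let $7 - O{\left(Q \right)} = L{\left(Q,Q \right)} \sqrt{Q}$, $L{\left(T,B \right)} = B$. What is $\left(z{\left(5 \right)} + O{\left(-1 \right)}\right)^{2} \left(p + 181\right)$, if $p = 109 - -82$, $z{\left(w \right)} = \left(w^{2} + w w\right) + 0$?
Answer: $1208256 + 42408 i \approx 1.2083 \cdot 10^{6} + 42408.0 i$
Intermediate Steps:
$z{\left(w \right)} = 2 w^{2}$ ($z{\left(w \right)} = \left(w^{2} + w^{2}\right) + 0 = 2 w^{2} + 0 = 2 w^{2}$)
$O{\left(Q \right)} = 7 - Q^{\frac{3}{2}}$ ($O{\left(Q \right)} = 7 - Q \sqrt{Q} = 7 - Q^{\frac{3}{2}}$)
$p = 191$ ($p = 109 + 82 = 191$)
$\left(z{\left(5 \right)} + O{\left(-1 \right)}\right)^{2} \left(p + 181\right) = \left(2 \cdot 5^{2} + \left(7 - \left(-1\right)^{\frac{3}{2}}\right)\right)^{2} \left(191 + 181\right) = \left(2 \cdot 25 + \left(7 - - i\right)\right)^{2} \cdot 372 = \left(50 + \left(7 + i\right)\right)^{2} \cdot 372 = \left(57 + i\right)^{2} \cdot 372 = 372 \left(57 + i\right)^{2}$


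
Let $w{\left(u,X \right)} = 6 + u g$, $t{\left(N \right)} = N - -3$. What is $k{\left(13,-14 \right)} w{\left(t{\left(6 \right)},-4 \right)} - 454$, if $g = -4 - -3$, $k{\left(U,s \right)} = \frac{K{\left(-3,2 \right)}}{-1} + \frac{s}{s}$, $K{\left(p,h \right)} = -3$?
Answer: $-466$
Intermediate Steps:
$t{\left(N \right)} = 3 + N$ ($t{\left(N \right)} = N + 3 = 3 + N$)
$k{\left(U,s \right)} = 4$ ($k{\left(U,s \right)} = - \frac{3}{-1} + \frac{s}{s} = \left(-3\right) \left(-1\right) + 1 = 3 + 1 = 4$)
$g = -1$ ($g = -4 + 3 = -1$)
$w{\left(u,X \right)} = 6 - u$ ($w{\left(u,X \right)} = 6 + u \left(-1\right) = 6 - u$)
$k{\left(13,-14 \right)} w{\left(t{\left(6 \right)},-4 \right)} - 454 = 4 \left(6 - \left(3 + 6\right)\right) - 454 = 4 \left(6 - 9\right) - 454 = 4 \left(-3\right) - 454 = -12 - 454 = -466$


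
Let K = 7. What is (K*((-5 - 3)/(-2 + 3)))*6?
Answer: -336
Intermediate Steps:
(K*((-5 - 3)/(-2 + 3)))*6 = (7*((-5 - 3)/(-2 + 3)))*6 = (7*(-8/1))*6 = (7*(-8*1))*6 = (7*(-8))*6 = -56*6 = -336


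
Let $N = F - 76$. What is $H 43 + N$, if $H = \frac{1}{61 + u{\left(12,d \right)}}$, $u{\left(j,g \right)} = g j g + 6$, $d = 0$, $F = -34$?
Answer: $- \frac{7327}{67} \approx -109.36$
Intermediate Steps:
$u{\left(j,g \right)} = 6 + j g^{2}$ ($u{\left(j,g \right)} = j g^{2} + 6 = 6 + j g^{2}$)
$N = -110$ ($N = -34 - 76 = -110$)
$H = \frac{1}{67}$ ($H = \frac{1}{61 + \left(6 + 12 \cdot 0^{2}\right)} = \frac{1}{61 + \left(6 + 12 \cdot 0\right)} = \frac{1}{61 + \left(6 + 0\right)} = \frac{1}{61 + 6} = \frac{1}{67} \approx 0.014925$)
$H 43 + N = \frac{1}{67} \cdot 43 - 110 = \frac{43}{67} - 110 = - \frac{7327}{67}$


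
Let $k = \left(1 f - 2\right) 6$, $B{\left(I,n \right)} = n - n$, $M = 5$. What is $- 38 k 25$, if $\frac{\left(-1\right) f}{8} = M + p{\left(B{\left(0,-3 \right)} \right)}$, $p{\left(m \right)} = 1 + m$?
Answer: $285000$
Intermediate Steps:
$B{\left(I,n \right)} = 0$
$f = -48$ ($f = - 8 \left(5 + \left(1 + 0\right)\right) = - 8 \left(5 + 1\right) = \left(-8\right) 6 = -48$)
$k = -300$ ($k = \left(1 \left(-48\right) - 2\right) 6 = \left(-48 - 2\right) 6 = \left(-50\right) 6 = -300$)
$- 38 k 25 = \left(-38\right) \left(-300\right) 25 = 11400 \cdot 25 = 285000$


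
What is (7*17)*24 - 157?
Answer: 2699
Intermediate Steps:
(7*17)*24 - 157 = 119*24 - 157 = 2856 - 157 = 2699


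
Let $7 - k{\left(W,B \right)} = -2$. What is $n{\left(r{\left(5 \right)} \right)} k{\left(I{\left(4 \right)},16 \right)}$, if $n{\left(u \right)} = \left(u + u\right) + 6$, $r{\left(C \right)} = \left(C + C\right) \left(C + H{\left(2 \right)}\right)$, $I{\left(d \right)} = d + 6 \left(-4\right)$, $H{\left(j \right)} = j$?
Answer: $1314$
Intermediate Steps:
$I{\left(d \right)} = -24 + d$ ($I{\left(d \right)} = d - 24 = -24 + d$)
$k{\left(W,B \right)} = 9$ ($k{\left(W,B \right)} = 7 - -2 = 7 + 2 = 9$)
$r{\left(C \right)} = 2 C \left(2 + C\right)$ ($r{\left(C \right)} = \left(C + C\right) \left(C + 2\right) = 2 C \left(2 + C\right)$)
$n{\left(u \right)} = 6 + 2 u$ ($n{\left(u \right)} = 2 u + 6 = 6 + 2 u$)
$n{\left(r{\left(5 \right)} \right)} k{\left(I{\left(4 \right)},16 \right)} = \left(6 + 2 \cdot 2 \cdot 5 \left(2 + 5\right)\right) 9 = \left(6 + 2 \cdot 2 \cdot 5 \cdot 7\right) 9 = \left(6 + 2 \cdot 70\right) 9 = \left(6 + 140\right) 9 = 146 \cdot 9 = 1314$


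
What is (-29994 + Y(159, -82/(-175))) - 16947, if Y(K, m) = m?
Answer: -8214593/175 ≈ -46941.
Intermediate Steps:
(-29994 + Y(159, -82/(-175))) - 16947 = (-29994 - 82/(-175)) - 16947 = (-29994 - 82*(-1/175)) - 16947 = (-29994 + 82/175) - 16947 = -5248868/175 - 16947 = -8214593/175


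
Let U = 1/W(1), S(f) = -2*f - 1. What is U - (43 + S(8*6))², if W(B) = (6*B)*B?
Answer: -17495/6 ≈ -2915.8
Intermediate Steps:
W(B) = 6*B²
S(f) = -1 - 2*f
U = ⅙ (U = 1/(6*1²) = 1/(6*1) = 1/6 = ⅙ ≈ 0.16667)
U - (43 + S(8*6))² = ⅙ - (43 + (-1 - 16*6))² = ⅙ - (43 + (-1 - 2*48))² = ⅙ - (43 + (-1 - 96))² = ⅙ - (43 - 97)² = ⅙ - 1*(-54)² = ⅙ - 1*2916 = ⅙ - 2916 = -17495/6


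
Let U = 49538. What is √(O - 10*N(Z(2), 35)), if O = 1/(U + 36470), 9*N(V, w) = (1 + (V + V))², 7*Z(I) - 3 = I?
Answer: I*√5344594723858/903084 ≈ 2.5599*I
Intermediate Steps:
Z(I) = 3/7 + I/7
N(V, w) = (1 + 2*V)²/9 (N(V, w) = (1 + (V + V))²/9 = (1 + 2*V)²/9)
O = 1/86008 (O = 1/(49538 + 36470) = 1/86008 ≈ 1.1627e-5)
√(O - 10*N(Z(2), 35)) = √(1/86008 - 10*(1 + 2*(3/7 + (⅐)*2))²/9) = √(1/86008 - 10*(1 + 2*(3/7 + 2/7))²/9) = √(1/86008 - 10*(1 + 2*(5/7))²/9) = √(1/86008 - 10*(1 + 10/7)²/9) = √(1/86008 - 10*(17/7)²/9) = √(1/86008 - 10*289/(9*49)) = √(1/86008 - 10*289/441) = √(1/86008 - 2890/441) = √(-248562679/37929528) = I*√5344594723858/903084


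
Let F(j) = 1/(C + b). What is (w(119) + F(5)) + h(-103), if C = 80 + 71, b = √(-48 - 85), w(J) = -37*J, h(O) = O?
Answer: (-4506*√133 + 680405*I)/(√133 - 151*I) ≈ -4506.0 - 0.00050306*I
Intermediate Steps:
b = I*√133 (b = √(-133) = I*√133 ≈ 11.533*I)
C = 151
F(j) = 1/(151 + I*√133)
(w(119) + F(5)) + h(-103) = (-37*119 + (151/22934 - I*√133/22934)) - 103 = (-4403 + (151/22934 - I*√133/22934)) - 103 = (-100978251/22934 - I*√133/22934) - 103 = -103340453/22934 - I*√133/22934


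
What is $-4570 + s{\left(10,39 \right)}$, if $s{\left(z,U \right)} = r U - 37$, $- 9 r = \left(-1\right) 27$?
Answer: $-4490$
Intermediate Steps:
$r = 3$ ($r = - \frac{\left(-1\right) 27}{9} = \left(- \frac{1}{9}\right) \left(-27\right) = 3$)
$s{\left(z,U \right)} = -37 + 3 U$ ($s{\left(z,U \right)} = 3 U - 37 = -37 + 3 U$)
$-4570 + s{\left(10,39 \right)} = -4570 + \left(-37 + 3 \cdot 39\right) = -4570 + \left(-37 + 117\right) = -4570 + 80 = -4490$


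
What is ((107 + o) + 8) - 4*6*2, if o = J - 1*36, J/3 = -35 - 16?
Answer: -122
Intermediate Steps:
J = -153 (J = 3*(-35 - 16) = 3*(-51) = -153)
o = -189 (o = -153 - 1*36 = -153 - 36 = -189)
((107 + o) + 8) - 4*6*2 = ((107 - 189) + 8) - 4*6*2 = (-82 + 8) - 24*2 = -74 - 48 = -122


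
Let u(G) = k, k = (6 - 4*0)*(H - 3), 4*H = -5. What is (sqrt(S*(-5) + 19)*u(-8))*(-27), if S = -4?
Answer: 1377*sqrt(39)/2 ≈ 4299.7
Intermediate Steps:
H = -5/4 (H = (1/4)*(-5) = -5/4 ≈ -1.2500)
k = -51/2 (k = (6 - 4*0)*(-5/4 - 3) = (6 + 0)*(-17/4) = 6*(-17/4) = -51/2 ≈ -25.500)
u(G) = -51/2
(sqrt(S*(-5) + 19)*u(-8))*(-27) = (sqrt(-4*(-5) + 19)*(-51/2))*(-27) = (sqrt(20 + 19)*(-51/2))*(-27) = (sqrt(39)*(-51/2))*(-27) = -51*sqrt(39)/2*(-27) = 1377*sqrt(39)/2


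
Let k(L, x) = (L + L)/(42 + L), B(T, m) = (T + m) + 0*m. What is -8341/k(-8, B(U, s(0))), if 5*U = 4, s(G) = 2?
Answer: 141797/8 ≈ 17725.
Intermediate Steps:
U = ⅘ (U = (⅕)*4 = ⅘ ≈ 0.80000)
B(T, m) = T + m (B(T, m) = (T + m) + 0 = T + m)
k(L, x) = 2*L/(42 + L) (k(L, x) = (2*L)/(42 + L) = 2*L/(42 + L))
-8341/k(-8, B(U, s(0))) = -8341/(2*(-8)/(42 - 8)) = -8341/(2*(-8)/34) = -8341/(2*(-8)*(1/34)) = -8341/(-8/17) = -8341*(-17/8) = 141797/8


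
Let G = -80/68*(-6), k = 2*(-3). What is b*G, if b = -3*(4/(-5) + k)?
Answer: 144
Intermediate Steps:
k = -6
b = 102/5 (b = -3*(4/(-5) - 6) = -3*(4*(-1/5) - 6) = -3*(-4/5 - 6) = -3*(-34/5) = 102/5 ≈ 20.400)
G = 120/17 (G = -80*1/68*(-6) = -20/17*(-6) = 120/17 ≈ 7.0588)
b*G = (102/5)*(120/17) = 144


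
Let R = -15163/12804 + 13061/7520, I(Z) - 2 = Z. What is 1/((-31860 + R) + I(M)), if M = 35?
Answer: -24071520/766014679139 ≈ -3.1424e-5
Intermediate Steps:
I(Z) = 2 + Z
R = 13301821/24071520 (R = -15163*1/12804 + 13061*(1/7520) = -15163/12804 + 13061/7520 = 13301821/24071520 ≈ 0.55260)
1/((-31860 + R) + I(M)) = 1/((-31860 + 13301821/24071520) + (2 + 35)) = 1/(-766905325379/24071520 + 37) = 1/(-766014679139/24071520) = -24071520/766014679139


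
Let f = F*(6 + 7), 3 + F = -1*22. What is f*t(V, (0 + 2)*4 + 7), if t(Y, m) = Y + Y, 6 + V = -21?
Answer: 17550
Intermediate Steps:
F = -25 (F = -3 - 1*22 = -3 - 22 = -25)
f = -325 (f = -25*(6 + 7) = -25*13 = -325)
V = -27 (V = -6 - 21 = -27)
t(Y, m) = 2*Y
f*t(V, (0 + 2)*4 + 7) = -650*(-27) = -325*(-54) = 17550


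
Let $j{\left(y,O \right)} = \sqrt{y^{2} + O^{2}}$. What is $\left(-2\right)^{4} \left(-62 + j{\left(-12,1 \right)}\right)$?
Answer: $-992 + 16 \sqrt{145} \approx -799.33$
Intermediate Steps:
$j{\left(y,O \right)} = \sqrt{O^{2} + y^{2}}$
$\left(-2\right)^{4} \left(-62 + j{\left(-12,1 \right)}\right) = \left(-2\right)^{4} \left(-62 + \sqrt{1^{2} + \left(-12\right)^{2}}\right) = 16 \left(-62 + \sqrt{1 + 144}\right) = 16 \left(-62 + \sqrt{145}\right) = -992 + 16 \sqrt{145}$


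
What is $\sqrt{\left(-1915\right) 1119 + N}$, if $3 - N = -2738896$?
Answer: $\sqrt{596014} \approx 772.02$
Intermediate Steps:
$N = 2738899$ ($N = 3 - -2738896 = 3 + 2738896 = 2738899$)
$\sqrt{\left(-1915\right) 1119 + N} = \sqrt{\left(-1915\right) 1119 + 2738899} = \sqrt{-2142885 + 2738899} = \sqrt{596014}$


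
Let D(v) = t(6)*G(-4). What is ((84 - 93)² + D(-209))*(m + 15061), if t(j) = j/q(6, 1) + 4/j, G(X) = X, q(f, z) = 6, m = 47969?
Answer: 4685230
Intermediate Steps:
t(j) = 4/j + j/6 (t(j) = j/6 + 4/j = 4/j + j/6)
D(v) = -20/3 (D(v) = (4/6 + (⅙)*6)*(-4) = (4*(⅙) + 1)*(-4) = (⅔ + 1)*(-4) = (5/3)*(-4) = -20/3)
((84 - 93)² + D(-209))*(m + 15061) = ((84 - 93)² - 20/3)*(47969 + 15061) = ((-9)² - 20/3)*63030 = (81 - 20/3)*63030 = (223/3)*63030 = 4685230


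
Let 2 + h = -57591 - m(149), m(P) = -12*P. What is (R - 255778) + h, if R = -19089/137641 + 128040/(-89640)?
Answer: -4576635444653/14688261 ≈ -3.1158e+5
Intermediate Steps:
R = -23017490/14688261 (R = -19089*1/137641 + 128040*(-1/89640) = -2727/19663 - 1067/747 = -23017490/14688261 ≈ -1.5671)
h = -55805 (h = -2 + (-57591 - (-12)*149) = -2 + (-57591 - 1*(-1788)) = -2 + (-57591 + 1788) = -2 - 55803 = -55805)
(R - 255778) + h = (-23017490/14688261 - 255778) - 55805 = -3756957039548/14688261 - 55805 = -4576635444653/14688261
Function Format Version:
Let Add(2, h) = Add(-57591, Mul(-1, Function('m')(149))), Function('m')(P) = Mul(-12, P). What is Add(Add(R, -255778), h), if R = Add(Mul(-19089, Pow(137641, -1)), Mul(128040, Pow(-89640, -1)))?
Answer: Rational(-4576635444653, 14688261) ≈ -3.1158e+5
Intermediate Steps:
R = Rational(-23017490, 14688261) (R = Add(Mul(-19089, Rational(1, 137641)), Mul(128040, Rational(-1, 89640))) = Add(Rational(-2727, 19663), Rational(-1067, 747)) = Rational(-23017490, 14688261) ≈ -1.5671)
h = -55805 (h = Add(-2, Add(-57591, Mul(-1, Mul(-12, 149)))) = Add(-2, Add(-57591, Mul(-1, -1788))) = Add(-2, Add(-57591, 1788)) = Add(-2, -55803) = -55805)
Add(Add(R, -255778), h) = Add(Add(Rational(-23017490, 14688261), -255778), -55805) = Add(Rational(-3756957039548, 14688261), -55805) = Rational(-4576635444653, 14688261)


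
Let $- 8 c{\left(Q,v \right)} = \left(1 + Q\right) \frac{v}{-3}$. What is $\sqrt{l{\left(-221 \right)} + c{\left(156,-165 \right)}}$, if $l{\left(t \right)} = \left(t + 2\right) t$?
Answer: $\frac{\sqrt{757114}}{4} \approx 217.53$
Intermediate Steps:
$c{\left(Q,v \right)} = \frac{v \left(1 + Q\right)}{24}$ ($c{\left(Q,v \right)} = - \frac{\left(1 + Q\right) \frac{v}{-3}}{8} = - \frac{\left(1 + Q\right) v \left(- \frac{1}{3}\right)}{8} = - \frac{\left(1 + Q\right) \left(- \frac{v}{3}\right)}{8} = - \frac{\left(- \frac{1}{3}\right) v \left(1 + Q\right)}{8} = \frac{v \left(1 + Q\right)}{24}$)
$l{\left(t \right)} = t \left(2 + t\right)$ ($l{\left(t \right)} = \left(2 + t\right) t = t \left(2 + t\right)$)
$\sqrt{l{\left(-221 \right)} + c{\left(156,-165 \right)}} = \sqrt{- 221 \left(2 - 221\right) + \frac{1}{24} \left(-165\right) \left(1 + 156\right)} = \sqrt{\left(-221\right) \left(-219\right) + \frac{1}{24} \left(-165\right) 157} = \sqrt{48399 - \frac{8635}{8}} = \sqrt{\frac{378557}{8}} = \frac{\sqrt{757114}}{4}$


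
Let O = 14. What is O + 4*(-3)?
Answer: 2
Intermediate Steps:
O + 4*(-3) = 14 + 4*(-3) = 14 - 12 = 2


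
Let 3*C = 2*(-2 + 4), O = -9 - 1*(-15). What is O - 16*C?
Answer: -46/3 ≈ -15.333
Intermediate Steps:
O = 6 (O = -9 + 15 = 6)
C = 4/3 (C = (2*(-2 + 4))/3 = (2*2)/3 = (1/3)*4 = 4/3 ≈ 1.3333)
O - 16*C = 6 - 16*4/3 = 6 - 64/3 = -46/3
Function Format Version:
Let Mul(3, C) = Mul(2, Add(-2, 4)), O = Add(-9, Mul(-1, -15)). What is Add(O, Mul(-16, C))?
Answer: Rational(-46, 3) ≈ -15.333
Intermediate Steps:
O = 6 (O = Add(-9, 15) = 6)
C = Rational(4, 3) (C = Mul(Rational(1, 3), Mul(2, Add(-2, 4))) = Mul(Rational(1, 3), Mul(2, 2)) = Mul(Rational(1, 3), 4) = Rational(4, 3) ≈ 1.3333)
Add(O, Mul(-16, C)) = Add(6, Mul(-16, Rational(4, 3))) = Add(6, Rational(-64, 3)) = Rational(-46, 3)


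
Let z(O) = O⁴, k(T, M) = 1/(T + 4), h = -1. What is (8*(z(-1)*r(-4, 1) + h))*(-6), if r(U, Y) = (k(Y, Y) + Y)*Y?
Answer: -48/5 ≈ -9.6000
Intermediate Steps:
k(T, M) = 1/(4 + T)
r(U, Y) = Y*(Y + 1/(4 + Y)) (r(U, Y) = (1/(4 + Y) + Y)*Y = (Y + 1/(4 + Y))*Y = Y*(Y + 1/(4 + Y)))
(8*(z(-1)*r(-4, 1) + h))*(-6) = (8*((-1)⁴*(1*(1 + 1*(4 + 1))/(4 + 1)) - 1))*(-6) = (8*(1*(1*(1 + 1*5)/5) - 1))*(-6) = (8*(1*(1*(⅕)*(1 + 5)) - 1))*(-6) = (8*(1*(1*(⅕)*6) - 1))*(-6) = (8*(1*(6/5) - 1))*(-6) = (8*(6/5 - 1))*(-6) = (8*(⅕))*(-6) = (8/5)*(-6) = -48/5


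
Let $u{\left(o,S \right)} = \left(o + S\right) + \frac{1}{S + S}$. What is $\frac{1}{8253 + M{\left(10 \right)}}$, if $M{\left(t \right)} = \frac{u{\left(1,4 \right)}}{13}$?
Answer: $\frac{104}{858353} \approx 0.00012116$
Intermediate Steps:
$u{\left(o,S \right)} = S + o + \frac{1}{2 S}$ ($u{\left(o,S \right)} = \left(S + o\right) + \frac{1}{2 S} = S + o + \frac{1}{2 S}$)
$M{\left(t \right)} = \frac{41}{104}$ ($M{\left(t \right)} = \frac{4 + 1 + \frac{1}{2 \cdot 4}}{13} = \left(4 + 1 + \frac{1}{2} \cdot \frac{1}{4}\right) \frac{1}{13} = \left(4 + 1 + \frac{1}{8}\right) \frac{1}{13} = \frac{41}{8} \cdot \frac{1}{13} = \frac{41}{104}$)
$\frac{1}{8253 + M{\left(10 \right)}} = \frac{1}{8253 + \frac{41}{104}} = \frac{1}{\frac{858353}{104}} = \frac{104}{858353}$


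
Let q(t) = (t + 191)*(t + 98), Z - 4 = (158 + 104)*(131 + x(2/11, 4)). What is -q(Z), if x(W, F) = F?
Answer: -1261561680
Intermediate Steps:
Z = 35374 (Z = 4 + (158 + 104)*(131 + 4) = 4 + 262*135 = 4 + 35370 = 35374)
q(t) = (98 + t)*(191 + t) (q(t) = (191 + t)*(98 + t) = (98 + t)*(191 + t))
-q(Z) = -(18718 + 35374² + 289*35374) = -(18718 + 1251319876 + 10223086) = -1*1261561680 = -1261561680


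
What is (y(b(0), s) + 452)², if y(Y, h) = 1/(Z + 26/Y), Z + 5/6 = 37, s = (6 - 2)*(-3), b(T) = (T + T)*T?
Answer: 204304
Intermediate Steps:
b(T) = 2*T² (b(T) = (2*T)*T = 2*T²)
s = -12 (s = 4*(-3) = -12)
Z = 217/6 (Z = -⅚ + 37 = 217/6 ≈ 36.167)
y(Y, h) = 1/(217/6 + 26/Y)
(y(b(0), s) + 452)² = (6*(2*0²)/(156 + 217*(2*0²)) + 452)² = (6*(2*0)/(156 + 217*(2*0)) + 452)² = (6*0/(156 + 217*0) + 452)² = (6*0/(156 + 0) + 452)² = (6*0/156 + 452)² = (6*0*(1/156) + 452)² = (0 + 452)² = 452² = 204304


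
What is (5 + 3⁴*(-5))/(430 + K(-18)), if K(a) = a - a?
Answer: -40/43 ≈ -0.93023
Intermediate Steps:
K(a) = 0
(5 + 3⁴*(-5))/(430 + K(-18)) = (5 + 3⁴*(-5))/(430 + 0) = (5 + 81*(-5))/430 = (5 - 405)/430 = (1/430)*(-400) = -40/43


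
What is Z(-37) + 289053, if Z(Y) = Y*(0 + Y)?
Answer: 290422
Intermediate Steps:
Z(Y) = Y² (Z(Y) = Y*Y = Y²)
Z(-37) + 289053 = (-37)² + 289053 = 1369 + 289053 = 290422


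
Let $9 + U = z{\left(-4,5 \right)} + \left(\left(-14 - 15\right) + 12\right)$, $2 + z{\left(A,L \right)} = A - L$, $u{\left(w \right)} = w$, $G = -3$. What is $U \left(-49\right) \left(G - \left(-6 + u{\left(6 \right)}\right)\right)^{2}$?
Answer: $16317$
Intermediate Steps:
$z{\left(A,L \right)} = -2 + A - L$ ($z{\left(A,L \right)} = -2 + \left(A - L\right) = -2 + A - L$)
$U = -37$ ($U = -9 + \left(\left(-2 - 4 - 5\right) + \left(\left(-14 - 15\right) + 12\right)\right) = -9 + \left(\left(-2 - 4 - 5\right) + \left(-29 + 12\right)\right) = -9 - 28 = -37$)
$U \left(-49\right) \left(G - \left(-6 + u{\left(6 \right)}\right)\right)^{2} = \left(-37\right) \left(-49\right) \left(-3 + \left(6 - 6\right)\right)^{2} = 1813 \left(-3 + \left(6 - 6\right)\right)^{2} = 1813 \left(-3 + 0\right)^{2} = 1813 \left(-3\right)^{2} = 1813 \cdot 9 = 16317$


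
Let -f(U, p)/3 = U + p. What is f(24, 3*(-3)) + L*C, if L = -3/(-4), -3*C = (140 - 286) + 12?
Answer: -23/2 ≈ -11.500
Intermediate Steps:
C = 134/3 (C = -((140 - 286) + 12)/3 = -(-146 + 12)/3 = -1/3*(-134) = 134/3 ≈ 44.667)
L = 3/4 (L = -3*(-1/4) = 3/4 ≈ 0.75000)
f(U, p) = -3*U - 3*p (f(U, p) = -3*(U + p) = -3*U - 3*p)
f(24, 3*(-3)) + L*C = (-3*24 - 9*(-3)) + (3/4)*(134/3) = (-72 - 3*(-9)) + 67/2 = (-72 + 27) + 67/2 = -45 + 67/2 = -23/2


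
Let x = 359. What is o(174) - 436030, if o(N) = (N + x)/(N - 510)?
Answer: -146506613/336 ≈ -4.3603e+5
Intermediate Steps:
o(N) = (359 + N)/(-510 + N) (o(N) = (N + 359)/(N - 510) = (359 + N)/(-510 + N))
o(174) - 436030 = (359 + 174)/(-510 + 174) - 436030 = 533/(-336) - 436030 = -1/336*533 - 436030 = -533/336 - 436030 = -146506613/336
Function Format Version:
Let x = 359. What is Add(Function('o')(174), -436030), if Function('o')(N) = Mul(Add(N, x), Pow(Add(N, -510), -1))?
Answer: Rational(-146506613, 336) ≈ -4.3603e+5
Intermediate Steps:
Function('o')(N) = Mul(Pow(Add(-510, N), -1), Add(359, N)) (Function('o')(N) = Mul(Add(N, 359), Pow(Add(N, -510), -1)) = Mul(Add(359, N), Pow(Add(-510, N), -1)) = Mul(Pow(Add(-510, N), -1), Add(359, N)))
Add(Function('o')(174), -436030) = Add(Mul(Pow(Add(-510, 174), -1), Add(359, 174)), -436030) = Add(Mul(Pow(-336, -1), 533), -436030) = Add(Mul(Rational(-1, 336), 533), -436030) = Add(Rational(-533, 336), -436030) = Rational(-146506613, 336)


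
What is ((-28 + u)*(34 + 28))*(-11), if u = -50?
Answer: 53196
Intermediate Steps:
((-28 + u)*(34 + 28))*(-11) = ((-28 - 50)*(34 + 28))*(-11) = -78*62*(-11) = -4836*(-11) = 53196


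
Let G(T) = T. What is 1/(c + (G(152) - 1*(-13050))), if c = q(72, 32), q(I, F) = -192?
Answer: 1/13010 ≈ 7.6864e-5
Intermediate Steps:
c = -192
1/(c + (G(152) - 1*(-13050))) = 1/(-192 + (152 - 1*(-13050))) = 1/(-192 + (152 + 13050)) = 1/(-192 + 13202) = 1/13010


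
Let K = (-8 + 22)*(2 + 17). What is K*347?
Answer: 92302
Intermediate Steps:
K = 266 (K = 14*19 = 266)
K*347 = 266*347 = 92302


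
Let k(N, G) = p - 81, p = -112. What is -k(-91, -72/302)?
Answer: 193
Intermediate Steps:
k(N, G) = -193 (k(N, G) = -112 - 81 = -193)
-k(-91, -72/302) = -1*(-193) = 193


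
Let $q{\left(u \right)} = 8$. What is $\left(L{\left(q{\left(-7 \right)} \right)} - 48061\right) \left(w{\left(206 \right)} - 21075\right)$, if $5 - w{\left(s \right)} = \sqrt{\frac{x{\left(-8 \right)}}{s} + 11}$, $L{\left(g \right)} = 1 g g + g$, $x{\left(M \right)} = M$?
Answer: $1011128230 + \frac{47989 \sqrt{116287}}{103} \approx 1.0113 \cdot 10^{9}$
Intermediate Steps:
$L{\left(g \right)} = g + g^{2}$ ($L{\left(g \right)} = g g + g = g^{2} + g = g + g^{2}$)
$w{\left(s \right)} = 5 - \sqrt{11 - \frac{8}{s}}$ ($w{\left(s \right)} = 5 - \sqrt{- \frac{8}{s} + 11} = 5 - \sqrt{11 - \frac{8}{s}}$)
$\left(L{\left(q{\left(-7 \right)} \right)} - 48061\right) \left(w{\left(206 \right)} - 21075\right) = \left(8 \left(1 + 8\right) - 48061\right) \left(\left(5 - \sqrt{11 - \frac{8}{206}}\right) - 21075\right) = \left(8 \cdot 9 - 48061\right) \left(\left(5 - \sqrt{11 - \frac{4}{103}}\right) - 21075\right) = \left(72 - 48061\right) \left(\left(5 - \sqrt{11 - \frac{4}{103}}\right) - 21075\right) = - 47989 \left(\left(5 - \sqrt{\frac{1129}{103}}\right) - 21075\right) = - 47989 \left(\left(5 - \frac{\sqrt{116287}}{103}\right) - 21075\right) = - 47989 \left(-21070 - \frac{\sqrt{116287}}{103}\right) = 1011128230 + \frac{47989 \sqrt{116287}}{103}$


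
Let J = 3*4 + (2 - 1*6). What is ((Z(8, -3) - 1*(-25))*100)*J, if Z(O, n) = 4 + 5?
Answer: 27200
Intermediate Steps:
Z(O, n) = 9
J = 8 (J = 12 + (2 - 6) = 12 - 4 = 8)
((Z(8, -3) - 1*(-25))*100)*J = ((9 - 1*(-25))*100)*8 = ((9 + 25)*100)*8 = (34*100)*8 = 3400*8 = 27200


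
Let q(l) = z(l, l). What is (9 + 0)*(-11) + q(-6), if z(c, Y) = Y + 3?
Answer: -102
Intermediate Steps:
z(c, Y) = 3 + Y
q(l) = 3 + l
(9 + 0)*(-11) + q(-6) = (9 + 0)*(-11) + (3 - 6) = 9*(-11) - 3 = -99 - 3 = -102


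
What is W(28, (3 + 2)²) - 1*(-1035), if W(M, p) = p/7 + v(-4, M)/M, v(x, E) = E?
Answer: 7277/7 ≈ 1039.6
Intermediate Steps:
W(M, p) = 1 + p/7 (W(M, p) = p/7 + M/M = p*(⅐) + 1 = p/7 + 1 = 1 + p/7)
W(28, (3 + 2)²) - 1*(-1035) = (1 + (3 + 2)²/7) - 1*(-1035) = (1 + (⅐)*5²) + 1035 = (1 + (⅐)*25) + 1035 = (1 + 25/7) + 1035 = 32/7 + 1035 = 7277/7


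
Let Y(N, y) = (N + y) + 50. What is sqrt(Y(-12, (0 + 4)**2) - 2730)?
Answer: 2*I*sqrt(669) ≈ 51.73*I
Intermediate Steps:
Y(N, y) = 50 + N + y
sqrt(Y(-12, (0 + 4)**2) - 2730) = sqrt((50 - 12 + (0 + 4)**2) - 2730) = sqrt((50 - 12 + 4**2) - 2730) = sqrt((50 - 12 + 16) - 2730) = sqrt(54 - 2730) = sqrt(-2676) = 2*I*sqrt(669)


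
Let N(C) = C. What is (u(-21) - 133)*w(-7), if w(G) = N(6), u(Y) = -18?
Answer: -906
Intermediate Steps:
w(G) = 6
(u(-21) - 133)*w(-7) = (-18 - 133)*6 = -151*6 = -906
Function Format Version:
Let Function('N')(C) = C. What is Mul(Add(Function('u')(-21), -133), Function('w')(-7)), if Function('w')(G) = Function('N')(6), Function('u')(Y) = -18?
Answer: -906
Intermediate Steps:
Function('w')(G) = 6
Mul(Add(Function('u')(-21), -133), Function('w')(-7)) = Mul(Add(-18, -133), 6) = Mul(-151, 6) = -906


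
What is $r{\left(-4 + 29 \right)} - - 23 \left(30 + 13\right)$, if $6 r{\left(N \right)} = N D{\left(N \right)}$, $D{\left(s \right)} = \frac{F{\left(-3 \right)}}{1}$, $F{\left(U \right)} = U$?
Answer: $\frac{1953}{2} \approx 976.5$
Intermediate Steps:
$D{\left(s \right)} = -3$ ($D{\left(s \right)} = - \frac{3}{1} = \left(-3\right) 1 = -3$)
$r{\left(N \right)} = - \frac{N}{2}$ ($r{\left(N \right)} = \frac{N \left(-3\right)}{6} = \frac{\left(-3\right) N}{6} = - \frac{N}{2}$)
$r{\left(-4 + 29 \right)} - - 23 \left(30 + 13\right) = - \frac{-4 + 29}{2} - - 23 \left(30 + 13\right) = \left(- \frac{1}{2}\right) 25 - \left(-23\right) 43 = - \frac{25}{2} - -989 = - \frac{25}{2} + 989 = \frac{1953}{2}$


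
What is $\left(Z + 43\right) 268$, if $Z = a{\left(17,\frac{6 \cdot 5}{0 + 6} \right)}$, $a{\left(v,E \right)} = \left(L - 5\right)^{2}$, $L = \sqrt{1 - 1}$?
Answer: $18224$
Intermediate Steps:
$L = 0$ ($L = \sqrt{0} = 0$)
$a{\left(v,E \right)} = 25$ ($a{\left(v,E \right)} = \left(0 - 5\right)^{2} = \left(-5\right)^{2} = 25$)
$Z = 25$
$\left(Z + 43\right) 268 = \left(25 + 43\right) 268 = 68 \cdot 268 = 18224$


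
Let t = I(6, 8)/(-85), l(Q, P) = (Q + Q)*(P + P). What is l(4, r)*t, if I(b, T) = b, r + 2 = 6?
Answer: -384/85 ≈ -4.5176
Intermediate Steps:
r = 4 (r = -2 + 6 = 4)
l(Q, P) = 4*P*Q (l(Q, P) = (2*Q)*(2*P) = 4*P*Q)
t = -6/85 (t = 6/(-85) = 6*(-1/85) = -6/85 ≈ -0.070588)
l(4, r)*t = (4*4*4)*(-6/85) = 64*(-6/85) = -384/85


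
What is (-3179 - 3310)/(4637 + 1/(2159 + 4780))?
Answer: -6432453/4596592 ≈ -1.3994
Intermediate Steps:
(-3179 - 3310)/(4637 + 1/(2159 + 4780)) = -6489/(4637 + 1/6939) = -6489/32176144/6939 = -6489*6939/32176144 = -6432453/4596592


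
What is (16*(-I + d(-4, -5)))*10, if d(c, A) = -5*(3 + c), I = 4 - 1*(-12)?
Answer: -1760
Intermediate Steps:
I = 16 (I = 4 + 12 = 16)
d(c, A) = -15 - 5*c
(16*(-I + d(-4, -5)))*10 = (16*(-1*16 + (-15 - 5*(-4))))*10 = (16*(-16 + (-15 + 20)))*10 = (16*(-16 + 5))*10 = (16*(-11))*10 = -176*10 = -1760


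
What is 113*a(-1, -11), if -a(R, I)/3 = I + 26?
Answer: -5085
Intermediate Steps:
a(R, I) = -78 - 3*I (a(R, I) = -3*(I + 26) = -3*(26 + I) = -78 - 3*I)
113*a(-1, -11) = 113*(-78 - 3*(-11)) = 113*(-78 + 33) = 113*(-45) = -5085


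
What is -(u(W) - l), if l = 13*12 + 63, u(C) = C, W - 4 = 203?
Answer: 12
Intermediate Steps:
W = 207 (W = 4 + 203 = 207)
l = 219 (l = 156 + 63 = 219)
-(u(W) - l) = -(207 - 1*219) = -(207 - 219) = -1*(-12) = 12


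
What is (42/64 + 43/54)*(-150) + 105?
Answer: -16255/144 ≈ -112.88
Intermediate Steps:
(42/64 + 43/54)*(-150) + 105 = (42*(1/64) + 43*(1/54))*(-150) + 105 = (21/32 + 43/54)*(-150) + 105 = (1255/864)*(-150) + 105 = -31375/144 + 105 = -16255/144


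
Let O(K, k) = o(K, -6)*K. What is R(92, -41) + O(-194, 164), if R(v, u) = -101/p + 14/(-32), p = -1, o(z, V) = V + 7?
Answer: -1495/16 ≈ -93.438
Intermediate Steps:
o(z, V) = 7 + V
O(K, k) = K (O(K, k) = (7 - 6)*K = 1*K = K)
R(v, u) = 1609/16 (R(v, u) = -101/(-1) + 14/(-32) = -101*(-1) + 14*(-1/32) = 101 - 7/16 = 1609/16)
R(92, -41) + O(-194, 164) = 1609/16 - 194 = -1495/16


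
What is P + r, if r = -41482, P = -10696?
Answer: -52178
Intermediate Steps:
P + r = -10696 - 41482 = -52178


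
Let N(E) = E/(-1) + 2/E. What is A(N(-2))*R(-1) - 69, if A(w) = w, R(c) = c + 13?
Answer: -57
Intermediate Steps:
N(E) = -E + 2/E (N(E) = E*(-1) + 2/E = -E + 2/E)
R(c) = 13 + c
A(N(-2))*R(-1) - 69 = (-1*(-2) + 2/(-2))*(13 - 1) - 69 = (2 + 2*(-½))*12 - 69 = (2 - 1)*12 - 69 = 1*12 - 69 = 12 - 69 = -57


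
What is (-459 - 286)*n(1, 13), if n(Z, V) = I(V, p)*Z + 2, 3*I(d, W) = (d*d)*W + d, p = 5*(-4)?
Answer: 2503945/3 ≈ 8.3465e+5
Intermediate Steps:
p = -20
I(d, W) = d/3 + W*d²/3 (I(d, W) = ((d*d)*W + d)/3 = (d²*W + d)/3 = (W*d² + d)/3 = (d + W*d²)/3 = d/3 + W*d²/3)
n(Z, V) = 2 + V*Z*(1 - 20*V)/3 (n(Z, V) = (V*(1 - 20*V)/3)*Z + 2 = V*Z*(1 - 20*V)/3 + 2 = 2 + V*Z*(1 - 20*V)/3)
(-459 - 286)*n(1, 13) = (-459 - 286)*(2 - ⅓*13*1*(-1 + 20*13)) = -745*(2 - ⅓*13*1*(-1 + 260)) = -745*(2 - ⅓*13*1*259) = -745*(2 - 3367/3) = -745*(-3361/3) = 2503945/3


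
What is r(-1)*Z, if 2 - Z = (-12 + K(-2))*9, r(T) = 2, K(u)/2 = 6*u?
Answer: 652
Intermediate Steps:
K(u) = 12*u (K(u) = 2*(6*u) = 12*u)
Z = 326 (Z = 2 - (-12 + 12*(-2))*9 = 2 - (-12 - 24)*9 = 2 - (-36)*9 = 2 - 1*(-324) = 2 + 324 = 326)
r(-1)*Z = 2*326 = 652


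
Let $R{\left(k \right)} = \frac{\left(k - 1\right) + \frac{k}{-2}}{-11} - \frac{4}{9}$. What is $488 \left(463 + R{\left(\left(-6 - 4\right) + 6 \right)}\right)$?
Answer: $\frac{22360160}{99} \approx 2.2586 \cdot 10^{5}$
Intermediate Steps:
$R{\left(k \right)} = - \frac{35}{99} - \frac{k}{22}$ ($R{\left(k \right)} = \left(\left(-1 + k\right) + k \left(- \frac{1}{2}\right)\right) \left(- \frac{1}{11}\right) - \frac{4}{9} = \left(\left(-1 + k\right) - \frac{k}{2}\right) \left(- \frac{1}{11}\right) - \frac{4}{9} = \left(-1 + \frac{k}{2}\right) \left(- \frac{1}{11}\right) - \frac{4}{9} = \left(\frac{1}{11} - \frac{k}{22}\right) - \frac{4}{9} = - \frac{35}{99} - \frac{k}{22}$)
$488 \left(463 + R{\left(\left(-6 - 4\right) + 6 \right)}\right) = 488 \left(463 - \left(\frac{35}{99} + \frac{\left(-6 - 4\right) + 6}{22}\right)\right) = 488 \left(463 - \left(\frac{35}{99} + \frac{-10 + 6}{22}\right)\right) = 488 \left(463 - \frac{17}{99}\right) = 488 \cdot \frac{45820}{99} = \frac{22360160}{99}$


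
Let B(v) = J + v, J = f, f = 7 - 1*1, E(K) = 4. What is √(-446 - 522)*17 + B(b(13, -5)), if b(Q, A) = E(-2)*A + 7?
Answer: -7 + 374*I*√2 ≈ -7.0 + 528.92*I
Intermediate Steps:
f = 6 (f = 7 - 1 = 6)
J = 6
b(Q, A) = 7 + 4*A (b(Q, A) = 4*A + 7 = 7 + 4*A)
B(v) = 6 + v
√(-446 - 522)*17 + B(b(13, -5)) = √(-446 - 522)*17 + (6 + (7 + 4*(-5))) = √(-968)*17 + (6 + (7 - 20)) = (22*I*√2)*17 + (6 - 13) = 374*I*√2 - 7 = -7 + 374*I*√2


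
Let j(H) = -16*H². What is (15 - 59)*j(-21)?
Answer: 310464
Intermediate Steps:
(15 - 59)*j(-21) = (15 - 59)*(-16*(-21)²) = -(-704)*441 = -44*(-7056) = 310464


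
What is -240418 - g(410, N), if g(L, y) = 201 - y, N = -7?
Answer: -240626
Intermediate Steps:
-240418 - g(410, N) = -240418 - (201 - 1*(-7)) = -240418 - (201 + 7) = -240418 - 1*208 = -240418 - 208 = -240626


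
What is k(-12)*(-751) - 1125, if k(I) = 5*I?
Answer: 43935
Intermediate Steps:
k(-12)*(-751) - 1125 = (5*(-12))*(-751) - 1125 = -60*(-751) - 1125 = 45060 - 1125 = 43935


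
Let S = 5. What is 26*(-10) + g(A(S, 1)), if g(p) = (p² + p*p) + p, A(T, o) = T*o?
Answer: -205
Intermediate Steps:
g(p) = p + 2*p² (g(p) = (p² + p²) + p = 2*p² + p = p + 2*p²)
26*(-10) + g(A(S, 1)) = 26*(-10) + (5*1)*(1 + 2*(5*1)) = -260 + 5*(1 + 2*5) = -260 + 5*(1 + 10) = -260 + 5*11 = -260 + 55 = -205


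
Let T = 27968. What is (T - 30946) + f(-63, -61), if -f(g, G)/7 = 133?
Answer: -3909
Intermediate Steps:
f(g, G) = -931 (f(g, G) = -7*133 = -931)
(T - 30946) + f(-63, -61) = (27968 - 30946) - 931 = -2978 - 931 = -3909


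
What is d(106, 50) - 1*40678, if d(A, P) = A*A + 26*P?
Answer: -28142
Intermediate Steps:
d(A, P) = A**2 + 26*P
d(106, 50) - 1*40678 = (106**2 + 26*50) - 1*40678 = (11236 + 1300) - 40678 = 12536 - 40678 = -28142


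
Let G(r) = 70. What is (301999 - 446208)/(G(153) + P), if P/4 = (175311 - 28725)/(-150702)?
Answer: -3622097453/1660466 ≈ -2181.4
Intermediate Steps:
P = -97724/25117 (P = 4*((175311 - 28725)/(-150702)) = 4*(146586*(-1/150702)) = 4*(-24431/25117) = -97724/25117 ≈ -3.8908)
(301999 - 446208)/(G(153) + P) = (301999 - 446208)/(70 - 97724/25117) = -144209/1660466/25117 = -144209*25117/1660466 = -3622097453/1660466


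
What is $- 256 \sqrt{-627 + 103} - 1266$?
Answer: $-1266 - 512 i \sqrt{131} \approx -1266.0 - 5860.1 i$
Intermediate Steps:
$- 256 \sqrt{-627 + 103} - 1266 = - 256 \sqrt{-524} - 1266 = - 256 \cdot 2 i \sqrt{131} - 1266 = - 512 i \sqrt{131} - 1266 = -1266 - 512 i \sqrt{131}$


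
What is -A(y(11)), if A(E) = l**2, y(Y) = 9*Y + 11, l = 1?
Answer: -1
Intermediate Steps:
y(Y) = 11 + 9*Y
A(E) = 1 (A(E) = 1**2 = 1)
-A(y(11)) = -1*1 = -1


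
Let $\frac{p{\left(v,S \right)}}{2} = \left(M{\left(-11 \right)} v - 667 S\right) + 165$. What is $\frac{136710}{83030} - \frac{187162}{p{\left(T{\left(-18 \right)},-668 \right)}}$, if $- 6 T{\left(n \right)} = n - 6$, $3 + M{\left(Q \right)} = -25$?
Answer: $\frac{5314917596}{3699891527} \approx 1.4365$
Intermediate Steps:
$M{\left(Q \right)} = -28$ ($M{\left(Q \right)} = -3 - 25 = -28$)
$T{\left(n \right)} = 1 - \frac{n}{6}$ ($T{\left(n \right)} = - \frac{n - 6}{6} = - \frac{-6 + n}{6} = 1 - \frac{n}{6}$)
$p{\left(v,S \right)} = 330 - 1334 S - 56 v$ ($p{\left(v,S \right)} = 2 \left(\left(- 28 v - 667 S\right) + 165\right) = 2 \left(\left(- 667 S - 28 v\right) + 165\right) = 2 \left(165 - 667 S - 28 v\right) = 330 - 1334 S - 56 v$)
$\frac{136710}{83030} - \frac{187162}{p{\left(T{\left(-18 \right)},-668 \right)}} = \frac{136710}{83030} - \frac{187162}{330 - -891112 - 56 \left(1 - -3\right)} = 136710 \cdot \frac{1}{83030} - \frac{187162}{330 + 891112 - 56 \left(1 + 3\right)} = \frac{13671}{8303} - \frac{187162}{330 + 891112 - 224} = \frac{13671}{8303} - \frac{187162}{891218} = \frac{13671}{8303} - \frac{93581}{445609} = \frac{5314917596}{3699891527}$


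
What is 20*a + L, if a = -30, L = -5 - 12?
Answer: -617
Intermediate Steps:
L = -17
20*a + L = 20*(-30) - 17 = -600 - 17 = -617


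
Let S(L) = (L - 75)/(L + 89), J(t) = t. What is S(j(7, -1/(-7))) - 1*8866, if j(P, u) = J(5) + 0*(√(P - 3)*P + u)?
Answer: -416737/47 ≈ -8866.8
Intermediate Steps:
j(P, u) = 5 (j(P, u) = 5 + 0*(√(P - 3)*P + u) = 5 + 0*(√(-3 + P)*P + u) = 5 + 0*(P*√(-3 + P) + u) = 5 + 0*(u + P*√(-3 + P)) = 5 + 0 = 5)
S(L) = (-75 + L)/(89 + L)
S(j(7, -1/(-7))) - 1*8866 = (-75 + 5)/(89 + 5) - 1*8866 = -70/94 - 8866 = (1/94)*(-70) - 8866 = -35/47 - 8866 = -416737/47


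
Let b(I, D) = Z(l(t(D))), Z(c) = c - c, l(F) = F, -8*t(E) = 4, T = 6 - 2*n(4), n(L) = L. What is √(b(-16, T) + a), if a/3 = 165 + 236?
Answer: √1203 ≈ 34.684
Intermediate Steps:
T = -2 (T = 6 - 2*4 = 6 - 8 = -2)
t(E) = -½ (t(E) = -⅛*4 = -½)
Z(c) = 0
b(I, D) = 0
a = 1203 (a = 3*(165 + 236) = 3*401 = 1203)
√(b(-16, T) + a) = √(0 + 1203) = √1203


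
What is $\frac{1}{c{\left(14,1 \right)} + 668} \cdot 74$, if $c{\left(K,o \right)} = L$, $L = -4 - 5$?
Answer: $\frac{74}{659} \approx 0.11229$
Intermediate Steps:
$L = -9$ ($L = -4 - 5 = -9$)
$c{\left(K,o \right)} = -9$
$\frac{1}{c{\left(14,1 \right)} + 668} \cdot 74 = \frac{1}{-9 + 668} \cdot 74 = \frac{1}{659} \cdot 74 = \frac{74}{659}$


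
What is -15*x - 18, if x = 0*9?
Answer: -18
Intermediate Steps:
x = 0
-15*x - 18 = -15*0 - 18 = 0 - 18 = -18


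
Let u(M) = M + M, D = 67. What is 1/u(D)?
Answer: 1/134 ≈ 0.0074627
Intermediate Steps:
u(M) = 2*M
1/u(D) = 1/(2*67) = 1/134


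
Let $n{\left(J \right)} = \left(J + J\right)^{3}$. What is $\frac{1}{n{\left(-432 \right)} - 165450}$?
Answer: $- \frac{1}{645137994} \approx -1.5501 \cdot 10^{-9}$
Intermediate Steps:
$n{\left(J \right)} = 8 J^{3}$ ($n{\left(J \right)} = \left(2 J\right)^{3} = 8 J^{3}$)
$\frac{1}{n{\left(-432 \right)} - 165450} = \frac{1}{8 \left(-432\right)^{3} - 165450} = \frac{1}{8 \left(-80621568\right) - 165450} = \frac{1}{-644972544 - 165450} = \frac{1}{-645137994} = - \frac{1}{645137994}$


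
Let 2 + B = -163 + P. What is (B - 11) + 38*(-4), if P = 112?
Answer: -216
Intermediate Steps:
B = -53 (B = -2 + (-163 + 112) = -2 - 51 = -53)
(B - 11) + 38*(-4) = (-53 - 11) + 38*(-4) = -64 - 152 = -216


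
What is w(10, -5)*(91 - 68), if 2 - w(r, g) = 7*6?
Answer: -920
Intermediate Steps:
w(r, g) = -40 (w(r, g) = 2 - 7*6 = 2 - 1*42 = 2 - 42 = -40)
w(10, -5)*(91 - 68) = -40*(91 - 68) = -40*23 = -920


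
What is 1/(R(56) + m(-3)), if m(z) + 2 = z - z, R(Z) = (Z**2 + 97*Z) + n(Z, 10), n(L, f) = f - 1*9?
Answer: 1/8567 ≈ 0.00011673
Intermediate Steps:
n(L, f) = -9 + f (n(L, f) = f - 9 = -9 + f)
R(Z) = 1 + Z**2 + 97*Z (R(Z) = (Z**2 + 97*Z) + (-9 + 10) = (Z**2 + 97*Z) + 1 = 1 + Z**2 + 97*Z)
m(z) = -2 (m(z) = -2 + (z - z) = -2 + 0 = -2)
1/(R(56) + m(-3)) = 1/((1 + 56**2 + 97*56) - 2) = 1/((1 + 3136 + 5432) - 2) = 1/(8569 - 2) = 1/8567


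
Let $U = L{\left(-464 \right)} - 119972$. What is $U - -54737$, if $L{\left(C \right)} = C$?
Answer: $-65699$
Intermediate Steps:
$U = -120436$ ($U = -464 - 119972 = -120436$)
$U - -54737 = -120436 - -54737 = -120436 + \left(-189650 + 244387\right) = -120436 + 54737 = -65699$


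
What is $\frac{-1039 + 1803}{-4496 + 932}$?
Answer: $- \frac{191}{891} \approx -0.21437$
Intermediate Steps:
$\frac{-1039 + 1803}{-4496 + 932} = \frac{764}{-3564} = 764 \left(- \frac{1}{3564}\right) = - \frac{191}{891}$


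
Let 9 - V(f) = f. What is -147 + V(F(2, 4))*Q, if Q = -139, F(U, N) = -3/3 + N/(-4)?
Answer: -1676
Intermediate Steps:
F(U, N) = -1 - N/4 (F(U, N) = -3*⅓ + N*(-¼) = -1 - N/4)
V(f) = 9 - f
-147 + V(F(2, 4))*Q = -147 + (9 - (-1 - ¼*4))*(-139) = -147 + (9 - (-1 - 1))*(-139) = -147 + (9 - 1*(-2))*(-139) = -147 + (9 + 2)*(-139) = -147 + 11*(-139) = -147 - 1529 = -1676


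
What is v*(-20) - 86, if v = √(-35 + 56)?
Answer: -86 - 20*√21 ≈ -177.65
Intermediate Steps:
v = √21 ≈ 4.5826
v*(-20) - 86 = √21*(-20) - 86 = -20*√21 - 86 = -86 - 20*√21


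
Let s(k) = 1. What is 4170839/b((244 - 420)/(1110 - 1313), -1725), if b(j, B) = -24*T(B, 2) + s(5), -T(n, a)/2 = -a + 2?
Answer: 4170839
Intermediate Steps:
T(n, a) = -4 + 2*a (T(n, a) = -2*(-a + 2) = -2*(2 - a) = -4 + 2*a)
b(j, B) = 1 (b(j, B) = -24*(-4 + 2*2) + 1 = -24*(-4 + 4) + 1 = -24*0 + 1 = 0 + 1 = 1)
4170839/b((244 - 420)/(1110 - 1313), -1725) = 4170839/1 = 4170839*1 = 4170839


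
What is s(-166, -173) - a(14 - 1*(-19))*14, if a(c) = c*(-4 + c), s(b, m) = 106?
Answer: -13292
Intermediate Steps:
s(-166, -173) - a(14 - 1*(-19))*14 = 106 - (14 - 1*(-19))*(-4 + (14 - 1*(-19)))*14 = 106 - (14 + 19)*(-4 + (14 + 19))*14 = 106 - 33*(-4 + 33)*14 = 106 - 33*29*14 = 106 - 957*14 = 106 - 1*13398 = 106 - 13398 = -13292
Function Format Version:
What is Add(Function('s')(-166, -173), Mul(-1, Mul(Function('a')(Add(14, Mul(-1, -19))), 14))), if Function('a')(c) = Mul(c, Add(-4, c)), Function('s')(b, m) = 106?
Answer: -13292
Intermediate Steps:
Add(Function('s')(-166, -173), Mul(-1, Mul(Function('a')(Add(14, Mul(-1, -19))), 14))) = Add(106, Mul(-1, Mul(Mul(Add(14, Mul(-1, -19)), Add(-4, Add(14, Mul(-1, -19)))), 14))) = Add(106, Mul(-1, Mul(Mul(Add(14, 19), Add(-4, Add(14, 19))), 14))) = Add(106, Mul(-1, Mul(Mul(33, Add(-4, 33)), 14))) = Add(106, Mul(-1, Mul(Mul(33, 29), 14))) = Add(106, Mul(-1, Mul(957, 14))) = Add(106, Mul(-1, 13398)) = Add(106, -13398) = -13292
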